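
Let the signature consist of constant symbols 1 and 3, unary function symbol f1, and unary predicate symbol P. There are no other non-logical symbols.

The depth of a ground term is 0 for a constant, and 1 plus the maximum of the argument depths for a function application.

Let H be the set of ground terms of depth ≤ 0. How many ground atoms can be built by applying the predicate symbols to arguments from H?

2

First count ground terms of depth ≤ 0.
If N_k denotes the number of depth-≤k ground terms, the 2 constants give N_0 = 2, and each function symbol of arity r contributes N_{k-1}^r new terms at level k: N_k = 2 + N_{k-1}.
N_0 = 2
Explicitly: 1, 3.
So |H| = 2.
A ground atom is a predicate applied to a tuple of terms from H, so the count is the sum over predicates of |H|^arity:
  P: 2
Total ground atoms: 2.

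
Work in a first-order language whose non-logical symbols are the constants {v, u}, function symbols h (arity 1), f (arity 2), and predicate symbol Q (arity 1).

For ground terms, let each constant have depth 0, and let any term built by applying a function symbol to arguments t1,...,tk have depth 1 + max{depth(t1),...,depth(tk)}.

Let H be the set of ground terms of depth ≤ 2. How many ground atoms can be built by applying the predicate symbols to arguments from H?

First count ground terms of depth ≤ 2.
Let N_k count ground terms of depth at most k. Each non-constant term of depth ≤ k is some function symbol applied to depth-≤(k−1) arguments, giving N_k = 2 + N_{k-1} + N_{k-1}^2.
N_0 = 2
N_1 = 2 + 2 + 2^2 = 8
N_2 = 2 + 8 + 8^2 = 74
So |H| = 74.
Each predicate of arity r yields |H|^r ground atoms (one per choice of an r-tuple from H):
  Q: 74
Total ground atoms: 74.

74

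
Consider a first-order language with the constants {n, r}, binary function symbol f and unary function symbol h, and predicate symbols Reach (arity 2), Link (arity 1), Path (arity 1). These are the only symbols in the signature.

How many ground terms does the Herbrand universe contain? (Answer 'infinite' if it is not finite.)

The signature has at least one function symbol (f, arity 2) and at least one constant (n).
Iterating f gives infinitely many distinct ground terms: n, f(n, n), f(f(n, n), f(n, n)), ...
So the Herbrand universe is infinite.

infinite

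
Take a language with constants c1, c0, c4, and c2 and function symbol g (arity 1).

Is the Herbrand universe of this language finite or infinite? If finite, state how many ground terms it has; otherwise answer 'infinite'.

The signature has at least one function symbol (g, arity 1) and at least one constant (c1).
Iterating g gives infinitely many distinct ground terms: c1, g(c1), g(g(c1)), ...
So the Herbrand universe is infinite.

infinite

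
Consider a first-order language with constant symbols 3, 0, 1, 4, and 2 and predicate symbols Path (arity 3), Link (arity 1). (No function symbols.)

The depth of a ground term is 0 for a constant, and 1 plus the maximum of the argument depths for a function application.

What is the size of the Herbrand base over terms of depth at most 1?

130

First count ground terms of depth ≤ 1.
With no function symbols every ground term is a constant, so there are exactly 5 ground terms at every depth bound.
N_0 = 5
N_1 = 5
So |H| = 5.
For each predicate symbol, the number of ground atoms is |H| raised to its arity; summing:
  Path: 5^3 = 125;  Link: 5
Total ground atoms: 125 + 5 = 130.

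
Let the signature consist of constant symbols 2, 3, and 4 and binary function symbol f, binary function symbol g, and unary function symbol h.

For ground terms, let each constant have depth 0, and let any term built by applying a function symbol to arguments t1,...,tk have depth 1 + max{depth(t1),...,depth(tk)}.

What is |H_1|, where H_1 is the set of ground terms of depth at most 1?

Write N_k for the number of ground terms of depth ≤ k. A term of depth ≤ k is either a constant or a function symbol applied to arguments of depth ≤ k−1, so N_k = 3 + N_{k-1}^2 + N_{k-1}^2 + N_{k-1}.
N_0 = 3
N_1 = 3 + 3^2 + 3^2 + 3 = 24

24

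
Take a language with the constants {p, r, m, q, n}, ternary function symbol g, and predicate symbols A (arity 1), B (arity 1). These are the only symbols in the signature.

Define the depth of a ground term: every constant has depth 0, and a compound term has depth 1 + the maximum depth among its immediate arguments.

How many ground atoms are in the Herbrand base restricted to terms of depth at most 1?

260

First count ground terms of depth ≤ 1.
If N_k denotes the number of depth-≤k ground terms, the 5 constants give N_0 = 5, and each function symbol of arity r contributes N_{k-1}^r new terms at level k: N_k = 5 + N_{k-1}^3.
N_0 = 5
N_1 = 5 + 5^3 = 130
So |H| = 130.
A ground atom is a predicate applied to a tuple of terms from H, so the count is the sum over predicates of |H|^arity:
  A: 130;  B: 130
Total ground atoms: 130 + 130 = 260.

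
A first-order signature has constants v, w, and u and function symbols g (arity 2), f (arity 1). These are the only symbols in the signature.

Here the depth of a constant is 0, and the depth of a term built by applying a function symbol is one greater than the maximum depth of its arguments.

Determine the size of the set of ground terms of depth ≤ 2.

243

Let N_k = |{terms of depth ≤ k}|. Then N_0 = 3 and N_k = 3 + N_{k-1}^2 + N_{k-1} for k ≥ 1 (one summand per function symbol, arity giving the exponent).
N_0 = 3
N_1 = 3 + 3^2 + 3 = 15
N_2 = 3 + 15^2 + 15 = 243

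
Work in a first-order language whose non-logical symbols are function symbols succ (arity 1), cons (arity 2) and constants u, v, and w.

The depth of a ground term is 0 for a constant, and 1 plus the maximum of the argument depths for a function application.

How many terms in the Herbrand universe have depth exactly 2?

Let N_k = |{terms of depth ≤ k}|. Then N_0 = 3 and N_k = 3 + N_{k-1} + N_{k-1}^2 for k ≥ 1 (one summand per function symbol, arity giving the exponent).
N_0 = 3
N_1 = 3 + 3 + 3^2 = 15
N_2 = 3 + 15 + 15^2 = 243
Terms of depth exactly 2: N_2 − N_1 = 243 − 15 = 228.

228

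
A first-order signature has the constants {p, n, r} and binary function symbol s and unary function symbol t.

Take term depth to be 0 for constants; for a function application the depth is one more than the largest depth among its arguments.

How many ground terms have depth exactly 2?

228

Count level by level. With function symbols s/2, t/1, the terms of depth ≤ k are the 3 constants together with each function applied to depth-≤(k−1) tuples, so N_k = 3 + N_{k-1}^2 + N_{k-1}.
N_0 = 3
N_1 = 3 + 3^2 + 3 = 15
N_2 = 3 + 15^2 + 15 = 243
Terms of depth exactly 2: N_2 − N_1 = 243 − 15 = 228.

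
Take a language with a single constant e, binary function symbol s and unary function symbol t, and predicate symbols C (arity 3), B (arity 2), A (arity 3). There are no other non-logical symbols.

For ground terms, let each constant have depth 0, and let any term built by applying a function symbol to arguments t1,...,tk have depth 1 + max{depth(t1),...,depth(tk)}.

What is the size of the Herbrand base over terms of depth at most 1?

63

First count ground terms of depth ≤ 1.
Let N_k = |{terms of depth ≤ k}|. Then N_0 = 1 and N_k = 1 + N_{k-1}^2 + N_{k-1} for k ≥ 1 (one summand per function symbol, arity giving the exponent).
N_0 = 1
N_1 = 1 + 1^2 + 1 = 3
Explicitly: e, s(e, e), t(e).
So |H| = 3.
Ground atoms are formed by filling each argument slot of a predicate with a term from H, so an r-ary predicate gives |H|^r atoms:
  C: 3^3 = 27;  B: 3^2 = 9;  A: 3^3 = 27
Total ground atoms: 27 + 9 + 27 = 63.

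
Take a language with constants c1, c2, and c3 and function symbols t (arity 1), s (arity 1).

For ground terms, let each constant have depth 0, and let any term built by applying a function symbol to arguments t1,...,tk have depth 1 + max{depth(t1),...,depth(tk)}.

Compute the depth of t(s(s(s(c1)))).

4

depth(s(c1)) = 1 + depth(c1) = 1 + 0 = 1
depth(s(s(c1))) = 1 + depth(s(c1)) = 1 + 1 = 2
depth(s(s(s(c1)))) = 1 + depth(s(s(c1))) = 1 + 2 = 3
depth(t(s(s(s(c1))))) = 1 + depth(s(s(s(c1)))) = 1 + 3 = 4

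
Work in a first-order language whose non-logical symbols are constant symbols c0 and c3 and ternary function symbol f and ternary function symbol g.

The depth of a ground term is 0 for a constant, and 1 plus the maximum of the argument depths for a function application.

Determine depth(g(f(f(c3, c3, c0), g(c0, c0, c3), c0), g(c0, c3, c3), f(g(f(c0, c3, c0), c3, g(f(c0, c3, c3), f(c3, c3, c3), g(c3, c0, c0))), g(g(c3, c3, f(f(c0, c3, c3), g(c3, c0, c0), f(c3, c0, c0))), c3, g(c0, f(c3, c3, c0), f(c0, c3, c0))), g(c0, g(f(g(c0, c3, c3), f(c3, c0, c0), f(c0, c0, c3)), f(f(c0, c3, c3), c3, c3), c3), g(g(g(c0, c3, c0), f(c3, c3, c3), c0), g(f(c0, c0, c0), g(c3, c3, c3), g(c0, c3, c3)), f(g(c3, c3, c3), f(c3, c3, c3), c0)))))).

6

depth(f(c3, c3, c0)) = 1 + max(0, 0, 0) = 1
depth(g(c0, c0, c3)) = 1 + max(0, 0, 0) = 1
depth(f(f(c3, c3, c0), g(c0, c0, c3), c0)) = 1 + max(1, 1, 0) = 2
depth(g(c0, c3, c3)) = 1 + max(0, 0, 0) = 1
depth(f(c0, c3, c0)) = 1 + max(0, 0, 0) = 1
depth(f(c0, c3, c3)) = 1 + max(0, 0, 0) = 1
depth(f(c3, c3, c3)) = 1 + max(0, 0, 0) = 1
depth(g(c3, c0, c0)) = 1 + max(0, 0, 0) = 1
depth(g(f(c0, c3, c3), f(c3, c3, c3), g(c3, c0, c0))) = 1 + max(1, 1, 1) = 2
depth(g(f(c0, c3, c0), c3, g(f(c0, c3, c3), f(c3, c3, c3), g(c3, c0, c0)))) = 1 + max(1, 0, 2) = 3
depth(f(c3, c0, c0)) = 1 + max(0, 0, 0) = 1
depth(f(f(c0, c3, c3), g(c3, c0, c0), f(c3, c0, c0))) = 1 + max(1, 1, 1) = 2
depth(g(c3, c3, f(f(c0, c3, c3), g(c3, c0, c0), f(c3, c0, c0)))) = 1 + max(0, 0, 2) = 3
depth(g(c0, f(c3, c3, c0), f(c0, c3, c0))) = 1 + max(0, 1, 1) = 2
depth(g(g(c3, c3, f(f(c0, c3, c3), g(c3, c0, c0), f(c3, c0, c0))), c3, g(c0, f(c3, c3, c0), f(c0, c3, c0)))) = 1 + max(3, 0, 2) = 4
depth(f(c0, c0, c3)) = 1 + max(0, 0, 0) = 1
depth(f(g(c0, c3, c3), f(c3, c0, c0), f(c0, c0, c3))) = 1 + max(1, 1, 1) = 2
depth(f(f(c0, c3, c3), c3, c3)) = 1 + max(1, 0, 0) = 2
depth(g(f(g(c0, c3, c3), f(c3, c0, c0), f(c0, c0, c3)), f(f(c0, c3, c3), c3, c3), c3)) = 1 + max(2, 2, 0) = 3
depth(g(c0, c3, c0)) = 1 + max(0, 0, 0) = 1
depth(g(g(c0, c3, c0), f(c3, c3, c3), c0)) = 1 + max(1, 1, 0) = 2
depth(f(c0, c0, c0)) = 1 + max(0, 0, 0) = 1
depth(g(c3, c3, c3)) = 1 + max(0, 0, 0) = 1
depth(g(f(c0, c0, c0), g(c3, c3, c3), g(c0, c3, c3))) = 1 + max(1, 1, 1) = 2
depth(f(g(c3, c3, c3), f(c3, c3, c3), c0)) = 1 + max(1, 1, 0) = 2
depth(g(g(g(c0, c3, c0), f(c3, c3, c3), c0), g(f(c0, c0, c0), g(c3, c3, c3), g(c0, c3, c3)), f(g(c3, c3, c3), f(c3, c3, c3), c0))) = 1 + max(2, 2, 2) = 3
depth(g(c0, g(f(g(c0, c3, c3), f(c3, c0, c0), f(c0, c0, c3)), f(f(c0, c3, c3), c3, c3), c3), g(g(g(c0, c3, c0), f(c3, c3, c3), c0), g(f(c0, c0, c0), g(c3, c3, c3), g(c0, c3, c3)), f(g(c3, c3, c3), f(c3, c3, c3), c0)))) = 1 + max(0, 3, 3) = 4
depth(f(g(f(c0, c3, c0), c3, g(f(c0, c3, c3), f(c3, c3, c3), g(c3, c0, c0))), g(g(c3, c3, f(f(c0, c3, c3), g(c3, c0, c0), f(c3, c0, c0))), c3, g(c0, f(c3, c3, c0), f(c0, c3, c0))), g(c0, g(f(g(c0, c3, c3), f(c3, c0, c0), f(c0, c0, c3)), f(f(c0, c3, c3), c3, c3), c3), g(g(g(c0, c3, c0), f(c3, c3, c3), c0), g(f(c0, c0, c0), g(c3, c3, c3), g(c0, c3, c3)), f(g(c3, c3, c3), f(c3, c3, c3), c0))))) = 1 + max(3, 4, 4) = 5
depth(g(f(f(c3, c3, c0), g(c0, c0, c3), c0), g(c0, c3, c3), f(g(f(c0, c3, c0), c3, g(f(c0, c3, c3), f(c3, c3, c3), g(c3, c0, c0))), g(g(c3, c3, f(f(c0, c3, c3), g(c3, c0, c0), f(c3, c0, c0))), c3, g(c0, f(c3, c3, c0), f(c0, c3, c0))), g(c0, g(f(g(c0, c3, c3), f(c3, c0, c0), f(c0, c0, c3)), f(f(c0, c3, c3), c3, c3), c3), g(g(g(c0, c3, c0), f(c3, c3, c3), c0), g(f(c0, c0, c0), g(c3, c3, c3), g(c0, c3, c3)), f(g(c3, c3, c3), f(c3, c3, c3), c0)))))) = 1 + max(2, 1, 5) = 6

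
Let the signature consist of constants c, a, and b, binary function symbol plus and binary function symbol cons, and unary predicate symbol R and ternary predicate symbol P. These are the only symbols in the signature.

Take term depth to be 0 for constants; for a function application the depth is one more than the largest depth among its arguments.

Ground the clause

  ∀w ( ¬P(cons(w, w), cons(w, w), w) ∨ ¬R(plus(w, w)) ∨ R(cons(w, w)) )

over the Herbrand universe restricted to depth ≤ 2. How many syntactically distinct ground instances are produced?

Ground terms of depth ≤ 2:
  Let N_k = |{terms of depth ≤ k}|. Then N_0 = 3 and N_k = 3 + N_{k-1}^2 + N_{k-1}^2 for k ≥ 1 (one summand per function symbol, arity giving the exponent).
  N_0 = 3
  N_1 = 3 + 3^2 + 3^2 = 21
  N_2 = 3 + 21^2 + 21^2 = 885
So there are 885 ground terms available for substitution.
The body mentions the single quantified variable w; since ground terms form a free algebra, no two substitutions collapse to the same formula.
Number of ground instances = 885.

885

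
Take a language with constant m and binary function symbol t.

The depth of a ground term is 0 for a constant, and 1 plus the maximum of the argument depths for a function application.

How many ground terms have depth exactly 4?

651

Let N_k count ground terms of depth at most k. Each non-constant term of depth ≤ k is some function symbol applied to depth-≤(k−1) arguments, giving N_k = 1 + N_{k-1}^2.
N_0 = 1
N_1 = 1 + 1^2 = 2
N_2 = 1 + 2^2 = 5
N_3 = 1 + 5^2 = 26
N_4 = 1 + 26^2 = 677
Terms of depth exactly 4: N_4 − N_3 = 677 − 26 = 651.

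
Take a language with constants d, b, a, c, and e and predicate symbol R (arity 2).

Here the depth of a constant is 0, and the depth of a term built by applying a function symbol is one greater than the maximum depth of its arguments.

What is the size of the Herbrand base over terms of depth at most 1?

First count ground terms of depth ≤ 1.
With no function symbols every ground term is a constant, so there are exactly 5 ground terms at every depth bound.
N_0 = 5
N_1 = 5
So |H| = 5.
Ground atoms are formed by filling each argument slot of a predicate with a term from H, so an r-ary predicate gives |H|^r atoms:
  R: 5^2 = 25
Total ground atoms: 25.

25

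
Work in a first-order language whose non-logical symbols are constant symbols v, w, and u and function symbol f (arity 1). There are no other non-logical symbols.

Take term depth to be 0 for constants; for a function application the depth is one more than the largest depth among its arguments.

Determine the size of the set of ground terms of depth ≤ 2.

Let N_k = |{terms of depth ≤ k}|. Then N_0 = 3 and N_k = 3 + N_{k-1} for k ≥ 1 (one summand per function symbol, arity giving the exponent).
N_0 = 3
N_1 = 3 + 3 = 6
N_2 = 3 + 6 = 9
Explicitly: v, w, u, f(v), f(w), f(u), f(f(v)), f(f(w)), f(f(u)).

9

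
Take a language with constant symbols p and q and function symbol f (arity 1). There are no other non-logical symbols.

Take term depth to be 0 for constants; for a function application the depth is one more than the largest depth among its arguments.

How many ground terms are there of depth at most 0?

Let N_k = |{terms of depth ≤ k}|. Then N_0 = 2 and N_k = 2 + N_{k-1} for k ≥ 1 (one summand per function symbol, arity giving the exponent).
N_0 = 2
Explicitly: p, q.

2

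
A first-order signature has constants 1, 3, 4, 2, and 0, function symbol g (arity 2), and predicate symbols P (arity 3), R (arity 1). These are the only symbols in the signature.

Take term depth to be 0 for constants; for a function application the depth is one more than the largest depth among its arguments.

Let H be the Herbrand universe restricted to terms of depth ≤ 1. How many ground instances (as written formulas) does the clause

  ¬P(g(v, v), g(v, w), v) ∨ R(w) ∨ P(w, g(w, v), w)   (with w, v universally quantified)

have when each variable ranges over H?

Ground terms of depth ≤ 1:
  Count level by level. With function symbols g/2, the terms of depth ≤ k are the 5 constants together with each function applied to depth-≤(k−1) tuples, so N_k = 5 + N_{k-1}^2.
  N_0 = 5
  N_1 = 5 + 5^2 = 30
So there are 30 ground terms available for substitution.
The body mentions every one of the 2 quantified variables; since ground terms form a free algebra, no two substitutions collapse to the same formula.
Number of ground instances = 30^2 = 900.

900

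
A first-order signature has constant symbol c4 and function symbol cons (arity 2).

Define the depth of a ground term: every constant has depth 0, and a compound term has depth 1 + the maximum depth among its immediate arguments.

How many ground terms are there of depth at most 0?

Let N_k = |{terms of depth ≤ k}|. Then N_0 = 1 and N_k = 1 + N_{k-1}^2 for k ≥ 1 (one summand per function symbol, arity giving the exponent).
N_0 = 1

1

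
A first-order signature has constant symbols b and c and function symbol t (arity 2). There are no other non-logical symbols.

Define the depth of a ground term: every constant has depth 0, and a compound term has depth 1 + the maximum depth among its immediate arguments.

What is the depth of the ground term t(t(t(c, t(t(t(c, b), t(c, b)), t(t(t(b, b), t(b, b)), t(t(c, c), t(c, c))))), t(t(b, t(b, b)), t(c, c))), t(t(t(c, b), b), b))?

7

depth(t(c, b)) = 1 + max(0, 0) = 1
depth(t(t(c, b), t(c, b))) = 1 + max(1, 1) = 2
depth(t(b, b)) = 1 + max(0, 0) = 1
depth(t(t(b, b), t(b, b))) = 1 + max(1, 1) = 2
depth(t(c, c)) = 1 + max(0, 0) = 1
depth(t(t(c, c), t(c, c))) = 1 + max(1, 1) = 2
depth(t(t(t(b, b), t(b, b)), t(t(c, c), t(c, c)))) = 1 + max(2, 2) = 3
depth(t(t(t(c, b), t(c, b)), t(t(t(b, b), t(b, b)), t(t(c, c), t(c, c))))) = 1 + max(2, 3) = 4
depth(t(c, t(t(t(c, b), t(c, b)), t(t(t(b, b), t(b, b)), t(t(c, c), t(c, c)))))) = 1 + max(0, 4) = 5
depth(t(b, t(b, b))) = 1 + max(0, 1) = 2
depth(t(t(b, t(b, b)), t(c, c))) = 1 + max(2, 1) = 3
depth(t(t(c, t(t(t(c, b), t(c, b)), t(t(t(b, b), t(b, b)), t(t(c, c), t(c, c))))), t(t(b, t(b, b)), t(c, c)))) = 1 + max(5, 3) = 6
depth(t(t(c, b), b)) = 1 + max(1, 0) = 2
depth(t(t(t(c, b), b), b)) = 1 + max(2, 0) = 3
depth(t(t(t(c, t(t(t(c, b), t(c, b)), t(t(t(b, b), t(b, b)), t(t(c, c), t(c, c))))), t(t(b, t(b, b)), t(c, c))), t(t(t(c, b), b), b))) = 1 + max(6, 3) = 7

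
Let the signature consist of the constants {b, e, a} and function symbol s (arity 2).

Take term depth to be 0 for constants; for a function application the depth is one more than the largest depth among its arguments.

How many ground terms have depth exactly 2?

If N_k denotes the number of depth-≤k ground terms, the 3 constants give N_0 = 3, and each function symbol of arity r contributes N_{k-1}^r new terms at level k: N_k = 3 + N_{k-1}^2.
N_0 = 3
N_1 = 3 + 3^2 = 12
N_2 = 3 + 12^2 = 147
Terms of depth exactly 2: N_2 − N_1 = 147 − 12 = 135.

135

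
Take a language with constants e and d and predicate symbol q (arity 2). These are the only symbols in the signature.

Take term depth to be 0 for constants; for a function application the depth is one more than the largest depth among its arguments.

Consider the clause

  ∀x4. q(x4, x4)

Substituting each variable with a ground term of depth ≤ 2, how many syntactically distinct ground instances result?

2

Ground terms of depth ≤ 2:
  With no function symbols every ground term is a constant, so there are exactly 2 ground terms at every depth bound.
  N_0 = 2
  N_1 = 2
  N_2 = 2
  Explicitly: e, d.
So there are 2 ground terms available for substitution.
The body mentions the single quantified variable x4; since ground terms form a free algebra, no two substitutions collapse to the same formula.
Number of ground instances = 2.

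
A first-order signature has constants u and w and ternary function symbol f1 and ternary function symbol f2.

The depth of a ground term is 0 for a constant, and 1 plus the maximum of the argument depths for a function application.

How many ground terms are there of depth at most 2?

Let N_k count ground terms of depth at most k. Each non-constant term of depth ≤ k is some function symbol applied to depth-≤(k−1) arguments, giving N_k = 2 + N_{k-1}^3 + N_{k-1}^3.
N_0 = 2
N_1 = 2 + 2^3 + 2^3 = 18
N_2 = 2 + 18^3 + 18^3 = 11666

11666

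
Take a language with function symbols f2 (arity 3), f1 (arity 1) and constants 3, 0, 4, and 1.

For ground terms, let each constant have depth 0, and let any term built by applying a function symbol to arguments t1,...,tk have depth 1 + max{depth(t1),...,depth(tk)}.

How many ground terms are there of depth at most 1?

Let N_k = |{terms of depth ≤ k}|. Then N_0 = 4 and N_k = 4 + N_{k-1}^3 + N_{k-1} for k ≥ 1 (one summand per function symbol, arity giving the exponent).
N_0 = 4
N_1 = 4 + 4^3 + 4 = 72

72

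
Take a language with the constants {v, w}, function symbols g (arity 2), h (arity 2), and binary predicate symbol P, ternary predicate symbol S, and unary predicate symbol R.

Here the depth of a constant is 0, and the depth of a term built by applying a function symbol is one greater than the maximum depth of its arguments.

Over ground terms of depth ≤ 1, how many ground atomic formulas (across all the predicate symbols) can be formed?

1110

First count ground terms of depth ≤ 1.
Let N_k count ground terms of depth at most k. Each non-constant term of depth ≤ k is some function symbol applied to depth-≤(k−1) arguments, giving N_k = 2 + N_{k-1}^2 + N_{k-1}^2.
N_0 = 2
N_1 = 2 + 2^2 + 2^2 = 10
Explicitly: v, w, g(v, v), g(v, w), g(w, v), g(w, w), h(v, v), h(v, w), h(w, v), h(w, w).
So |H| = 10.
Ground atoms are formed by filling each argument slot of a predicate with a term from H, so an r-ary predicate gives |H|^r atoms:
  P: 10^2 = 100;  S: 10^3 = 1000;  R: 10
Total ground atoms: 100 + 1000 + 10 = 1110.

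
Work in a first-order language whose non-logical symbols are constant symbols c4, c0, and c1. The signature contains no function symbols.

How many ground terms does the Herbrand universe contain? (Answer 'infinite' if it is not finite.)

There are no function symbols, so every ground term is one of the 3 constants.
The Herbrand universe is {c4, c0, c1}, which is finite with 3 elements.

3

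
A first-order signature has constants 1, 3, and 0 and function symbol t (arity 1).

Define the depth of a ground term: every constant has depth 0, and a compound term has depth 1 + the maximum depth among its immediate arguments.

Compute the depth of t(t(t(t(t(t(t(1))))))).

7

depth(t(1)) = 1 + depth(1) = 1 + 0 = 1
depth(t(t(1))) = 1 + depth(t(1)) = 1 + 1 = 2
depth(t(t(t(1)))) = 1 + depth(t(t(1))) = 1 + 2 = 3
depth(t(t(t(t(1))))) = 1 + depth(t(t(t(1)))) = 1 + 3 = 4
depth(t(t(t(t(t(1)))))) = 1 + depth(t(t(t(t(1))))) = 1 + 4 = 5
depth(t(t(t(t(t(t(1))))))) = 1 + depth(t(t(t(t(t(1)))))) = 1 + 5 = 6
depth(t(t(t(t(t(t(t(1)))))))) = 1 + depth(t(t(t(t(t(t(1))))))) = 1 + 6 = 7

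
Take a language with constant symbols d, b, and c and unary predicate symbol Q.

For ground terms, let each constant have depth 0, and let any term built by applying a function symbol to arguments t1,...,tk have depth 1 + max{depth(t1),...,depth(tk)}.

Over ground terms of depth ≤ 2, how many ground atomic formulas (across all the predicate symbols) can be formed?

First count ground terms of depth ≤ 2.
With no function symbols every ground term is a constant, so there are exactly 3 ground terms at every depth bound.
N_0 = 3
N_1 = 3
N_2 = 3
So |H| = 3.
Each predicate of arity r yields |H|^r ground atoms (one per choice of an r-tuple from H):
  Q: 3
Total ground atoms: 3.

3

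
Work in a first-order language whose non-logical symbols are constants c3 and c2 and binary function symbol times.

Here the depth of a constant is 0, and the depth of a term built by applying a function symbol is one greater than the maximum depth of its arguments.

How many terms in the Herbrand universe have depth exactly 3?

Write N_k for the number of ground terms of depth ≤ k. A term of depth ≤ k is either a constant or a function symbol applied to arguments of depth ≤ k−1, so N_k = 2 + N_{k-1}^2.
N_0 = 2
N_1 = 2 + 2^2 = 6
N_2 = 2 + 6^2 = 38
N_3 = 2 + 38^2 = 1446
Terms of depth exactly 3: N_3 − N_2 = 1446 − 38 = 1408.

1408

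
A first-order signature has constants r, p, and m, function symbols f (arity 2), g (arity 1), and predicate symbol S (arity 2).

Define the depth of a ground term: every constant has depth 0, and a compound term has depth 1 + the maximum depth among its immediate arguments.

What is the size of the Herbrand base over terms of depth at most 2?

First count ground terms of depth ≤ 2.
Count level by level. With function symbols f/2, g/1, the terms of depth ≤ k are the 3 constants together with each function applied to depth-≤(k−1) tuples, so N_k = 3 + N_{k-1}^2 + N_{k-1}.
N_0 = 3
N_1 = 3 + 3^2 + 3 = 15
N_2 = 3 + 15^2 + 15 = 243
So |H| = 243.
For each predicate symbol, the number of ground atoms is |H| raised to its arity; summing:
  S: 243^2 = 59049
Total ground atoms: 59049.

59049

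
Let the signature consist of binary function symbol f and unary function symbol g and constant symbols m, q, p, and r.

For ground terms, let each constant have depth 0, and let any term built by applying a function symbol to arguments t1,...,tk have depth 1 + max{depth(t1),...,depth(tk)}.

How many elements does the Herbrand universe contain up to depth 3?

Write N_k for the number of ground terms of depth ≤ k. A term of depth ≤ k is either a constant or a function symbol applied to arguments of depth ≤ k−1, so N_k = 4 + N_{k-1}^2 + N_{k-1}.
N_0 = 4
N_1 = 4 + 4^2 + 4 = 24
N_2 = 4 + 24^2 + 24 = 604
N_3 = 4 + 604^2 + 604 = 365424

365424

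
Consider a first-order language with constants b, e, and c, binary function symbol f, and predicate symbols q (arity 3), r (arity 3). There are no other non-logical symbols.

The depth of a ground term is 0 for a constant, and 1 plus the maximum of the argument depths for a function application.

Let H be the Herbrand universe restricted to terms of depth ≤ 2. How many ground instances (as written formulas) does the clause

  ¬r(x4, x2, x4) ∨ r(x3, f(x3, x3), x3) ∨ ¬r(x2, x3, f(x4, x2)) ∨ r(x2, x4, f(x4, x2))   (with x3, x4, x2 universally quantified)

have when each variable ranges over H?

Ground terms of depth ≤ 2:
  If N_k denotes the number of depth-≤k ground terms, the 3 constants give N_0 = 3, and each function symbol of arity r contributes N_{k-1}^r new terms at level k: N_k = 3 + N_{k-1}^2.
  N_0 = 3
  N_1 = 3 + 3^2 = 12
  N_2 = 3 + 12^2 = 147
So there are 147 ground terms available for substitution.
Each of x3, x4, x2 ranges independently over the available ground terms, and distinct assignments produce distinct instances.
Number of ground instances = 147^3 = 3176523.

3176523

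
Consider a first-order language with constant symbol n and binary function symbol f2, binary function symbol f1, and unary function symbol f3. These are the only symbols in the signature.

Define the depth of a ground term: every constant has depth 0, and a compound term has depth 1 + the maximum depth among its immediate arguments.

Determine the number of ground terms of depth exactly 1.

3

If N_k denotes the number of depth-≤k ground terms, the 1 constant gives N_0 = 1, and each function symbol of arity r contributes N_{k-1}^r new terms at level k: N_k = 1 + N_{k-1}^2 + N_{k-1}^2 + N_{k-1}.
N_0 = 1
N_1 = 1 + 1^2 + 1^2 + 1 = 4
Terms of depth exactly 1: N_1 − N_0 = 4 − 1 = 3.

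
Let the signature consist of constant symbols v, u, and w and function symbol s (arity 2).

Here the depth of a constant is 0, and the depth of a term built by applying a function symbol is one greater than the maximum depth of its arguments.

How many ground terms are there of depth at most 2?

Count level by level. With function symbols s/2, the terms of depth ≤ k are the 3 constants together with each function applied to depth-≤(k−1) tuples, so N_k = 3 + N_{k-1}^2.
N_0 = 3
N_1 = 3 + 3^2 = 12
N_2 = 3 + 12^2 = 147

147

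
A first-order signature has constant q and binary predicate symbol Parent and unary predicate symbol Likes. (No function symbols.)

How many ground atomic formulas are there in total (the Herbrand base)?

With no function symbols, the Herbrand universe is just the 1 constant.
Ground atoms per predicate: Parent: 1^2 = 1, Likes: 1.
Herbrand base size = 1 + 1 = 2.

2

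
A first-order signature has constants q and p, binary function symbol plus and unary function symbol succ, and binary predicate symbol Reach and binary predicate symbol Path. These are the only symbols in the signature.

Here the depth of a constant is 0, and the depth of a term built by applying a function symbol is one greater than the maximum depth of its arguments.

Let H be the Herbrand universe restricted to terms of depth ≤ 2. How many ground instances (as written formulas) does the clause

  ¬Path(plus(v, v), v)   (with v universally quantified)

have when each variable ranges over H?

Ground terms of depth ≤ 2:
  Let N_k = |{terms of depth ≤ k}|. Then N_0 = 2 and N_k = 2 + N_{k-1}^2 + N_{k-1} for k ≥ 1 (one summand per function symbol, arity giving the exponent).
  N_0 = 2
  N_1 = 2 + 2^2 + 2 = 8
  N_2 = 2 + 8^2 + 8 = 74
So there are 74 ground terms available for substitution.
The body mentions the single quantified variable v; since ground terms form a free algebra, no two substitutions collapse to the same formula.
Number of ground instances = 74.

74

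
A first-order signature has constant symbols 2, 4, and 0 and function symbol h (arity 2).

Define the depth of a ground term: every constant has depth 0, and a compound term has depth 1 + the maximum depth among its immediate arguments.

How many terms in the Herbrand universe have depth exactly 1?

If N_k denotes the number of depth-≤k ground terms, the 3 constants give N_0 = 3, and each function symbol of arity r contributes N_{k-1}^r new terms at level k: N_k = 3 + N_{k-1}^2.
N_0 = 3
N_1 = 3 + 3^2 = 12
Terms of depth exactly 1: N_1 − N_0 = 12 − 3 = 9.

9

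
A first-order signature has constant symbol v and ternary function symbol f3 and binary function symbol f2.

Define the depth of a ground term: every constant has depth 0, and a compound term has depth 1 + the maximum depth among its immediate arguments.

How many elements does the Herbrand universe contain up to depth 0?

1

Count level by level. With function symbols f3/3, f2/2, the terms of depth ≤ k are the 1 constant together with each function applied to depth-≤(k−1) tuples, so N_k = 1 + N_{k-1}^3 + N_{k-1}^2.
N_0 = 1
Explicitly: v.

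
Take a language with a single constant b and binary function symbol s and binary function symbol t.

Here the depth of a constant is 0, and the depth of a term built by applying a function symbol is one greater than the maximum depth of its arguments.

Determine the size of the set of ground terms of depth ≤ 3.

If N_k denotes the number of depth-≤k ground terms, the 1 constant gives N_0 = 1, and each function symbol of arity r contributes N_{k-1}^r new terms at level k: N_k = 1 + N_{k-1}^2 + N_{k-1}^2.
N_0 = 1
N_1 = 1 + 1^2 + 1^2 = 3
N_2 = 1 + 3^2 + 3^2 = 19
N_3 = 1 + 19^2 + 19^2 = 723

723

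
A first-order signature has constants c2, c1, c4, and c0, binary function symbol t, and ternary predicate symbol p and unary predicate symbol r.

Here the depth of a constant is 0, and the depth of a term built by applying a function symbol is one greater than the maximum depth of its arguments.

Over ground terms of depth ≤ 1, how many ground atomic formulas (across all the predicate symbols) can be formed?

8020

First count ground terms of depth ≤ 1.
Write N_k for the number of ground terms of depth ≤ k. A term of depth ≤ k is either a constant or a function symbol applied to arguments of depth ≤ k−1, so N_k = 4 + N_{k-1}^2.
N_0 = 4
N_1 = 4 + 4^2 = 20
So |H| = 20.
For each predicate symbol, the number of ground atoms is |H| raised to its arity; summing:
  p: 20^3 = 8000;  r: 20
Total ground atoms: 8000 + 20 = 8020.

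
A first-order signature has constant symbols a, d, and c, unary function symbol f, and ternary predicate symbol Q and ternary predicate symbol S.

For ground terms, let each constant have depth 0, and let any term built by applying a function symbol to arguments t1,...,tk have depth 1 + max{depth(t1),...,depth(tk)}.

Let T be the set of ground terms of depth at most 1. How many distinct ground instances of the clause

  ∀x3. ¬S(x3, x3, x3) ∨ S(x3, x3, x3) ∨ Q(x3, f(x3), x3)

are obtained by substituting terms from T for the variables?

Ground terms of depth ≤ 1:
  Let N_k = |{terms of depth ≤ k}|. Then N_0 = 3 and N_k = 3 + N_{k-1} for k ≥ 1 (one summand per function symbol, arity giving the exponent).
  N_0 = 3
  N_1 = 3 + 3 = 6
  Explicitly: a, d, c, f(a), f(d), f(c).
So there are 6 ground terms available for substitution.
The body mentions the single quantified variable x3; since ground terms form a free algebra, no two substitutions collapse to the same formula.
Number of ground instances = 6.

6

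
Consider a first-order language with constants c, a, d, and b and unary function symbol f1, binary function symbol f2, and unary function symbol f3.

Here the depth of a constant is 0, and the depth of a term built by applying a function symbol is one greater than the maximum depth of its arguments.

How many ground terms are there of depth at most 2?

If N_k denotes the number of depth-≤k ground terms, the 4 constants give N_0 = 4, and each function symbol of arity r contributes N_{k-1}^r new terms at level k: N_k = 4 + N_{k-1} + N_{k-1}^2 + N_{k-1}.
N_0 = 4
N_1 = 4 + 4 + 4^2 + 4 = 28
N_2 = 4 + 28 + 28^2 + 28 = 844

844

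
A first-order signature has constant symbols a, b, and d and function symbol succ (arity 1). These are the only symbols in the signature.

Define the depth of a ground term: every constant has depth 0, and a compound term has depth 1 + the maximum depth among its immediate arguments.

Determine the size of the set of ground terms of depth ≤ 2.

9

Let N_k = |{terms of depth ≤ k}|. Then N_0 = 3 and N_k = 3 + N_{k-1} for k ≥ 1 (one summand per function symbol, arity giving the exponent).
N_0 = 3
N_1 = 3 + 3 = 6
N_2 = 3 + 6 = 9
Explicitly: a, b, d, succ(a), succ(b), succ(d), succ(succ(a)), succ(succ(b)), succ(succ(d)).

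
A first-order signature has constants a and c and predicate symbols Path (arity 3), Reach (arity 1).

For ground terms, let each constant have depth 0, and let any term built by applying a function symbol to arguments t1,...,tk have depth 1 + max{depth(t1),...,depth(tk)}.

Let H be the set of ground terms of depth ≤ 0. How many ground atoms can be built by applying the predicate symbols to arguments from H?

First count ground terms of depth ≤ 0.
With no function symbols every ground term is a constant, so there are exactly 2 ground terms at every depth bound.
N_0 = 2
Explicitly: a, c.
So |H| = 2.
A ground atom is a predicate applied to a tuple of terms from H, so the count is the sum over predicates of |H|^arity:
  Path: 2^3 = 8;  Reach: 2
Total ground atoms: 8 + 2 = 10.

10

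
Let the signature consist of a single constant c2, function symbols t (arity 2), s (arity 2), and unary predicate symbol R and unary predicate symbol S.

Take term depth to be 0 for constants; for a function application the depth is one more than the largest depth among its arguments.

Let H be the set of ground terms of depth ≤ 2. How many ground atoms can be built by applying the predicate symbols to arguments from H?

First count ground terms of depth ≤ 2.
Let N_k = |{terms of depth ≤ k}|. Then N_0 = 1 and N_k = 1 + N_{k-1}^2 + N_{k-1}^2 for k ≥ 1 (one summand per function symbol, arity giving the exponent).
N_0 = 1
N_1 = 1 + 1^2 + 1^2 = 3
N_2 = 1 + 3^2 + 3^2 = 19
So |H| = 19.
Each predicate of arity r yields |H|^r ground atoms (one per choice of an r-tuple from H):
  R: 19;  S: 19
Total ground atoms: 19 + 19 = 38.

38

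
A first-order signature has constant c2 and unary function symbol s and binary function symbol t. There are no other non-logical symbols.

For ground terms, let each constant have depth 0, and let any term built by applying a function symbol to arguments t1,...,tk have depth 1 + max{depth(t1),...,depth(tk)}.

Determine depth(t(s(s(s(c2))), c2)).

4

depth(s(c2)) = 1 + depth(c2) = 1 + 0 = 1
depth(s(s(c2))) = 1 + depth(s(c2)) = 1 + 1 = 2
depth(s(s(s(c2)))) = 1 + depth(s(s(c2))) = 1 + 2 = 3
depth(t(s(s(s(c2))), c2)) = 1 + max(3, 0) = 4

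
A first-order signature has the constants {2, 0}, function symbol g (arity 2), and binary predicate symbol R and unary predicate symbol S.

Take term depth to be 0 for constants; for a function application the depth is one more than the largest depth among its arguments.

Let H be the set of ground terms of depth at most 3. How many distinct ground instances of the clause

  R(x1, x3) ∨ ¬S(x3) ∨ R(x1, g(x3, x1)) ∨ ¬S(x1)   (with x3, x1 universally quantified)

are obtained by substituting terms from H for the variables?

Ground terms of depth ≤ 3:
  Let N_k = |{terms of depth ≤ k}|. Then N_0 = 2 and N_k = 2 + N_{k-1}^2 for k ≥ 1 (one summand per function symbol, arity giving the exponent).
  N_0 = 2
  N_1 = 2 + 2^2 = 6
  N_2 = 2 + 6^2 = 38
  N_3 = 2 + 38^2 = 1446
So there are 1446 ground terms available for substitution.
The clause has 2 distinct variables (x3, x1), each appearing in the body. In the free term algebra distinct substitutions yield syntactically distinct ground instances.
Number of ground instances = 1446^2 = 2090916.

2090916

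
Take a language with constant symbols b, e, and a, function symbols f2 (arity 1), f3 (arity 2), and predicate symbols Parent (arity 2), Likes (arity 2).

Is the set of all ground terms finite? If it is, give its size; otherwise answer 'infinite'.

infinite

The signature has at least one function symbol (f2, arity 1) and at least one constant (b).
Iterating f2 gives infinitely many distinct ground terms: b, f2(b), f2(f2(b)), ...
So the Herbrand universe is infinite.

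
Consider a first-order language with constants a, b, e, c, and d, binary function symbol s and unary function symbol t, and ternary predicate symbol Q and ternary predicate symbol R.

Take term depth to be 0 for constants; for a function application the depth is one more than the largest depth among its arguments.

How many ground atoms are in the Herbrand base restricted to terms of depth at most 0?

First count ground terms of depth ≤ 0.
Let N_k count ground terms of depth at most k. Each non-constant term of depth ≤ k is some function symbol applied to depth-≤(k−1) arguments, giving N_k = 5 + N_{k-1}^2 + N_{k-1}.
N_0 = 5
Explicitly: a, b, e, c, d.
So |H| = 5.
A ground atom is a predicate applied to a tuple of terms from H, so the count is the sum over predicates of |H|^arity:
  Q: 5^3 = 125;  R: 5^3 = 125
Total ground atoms: 125 + 125 = 250.

250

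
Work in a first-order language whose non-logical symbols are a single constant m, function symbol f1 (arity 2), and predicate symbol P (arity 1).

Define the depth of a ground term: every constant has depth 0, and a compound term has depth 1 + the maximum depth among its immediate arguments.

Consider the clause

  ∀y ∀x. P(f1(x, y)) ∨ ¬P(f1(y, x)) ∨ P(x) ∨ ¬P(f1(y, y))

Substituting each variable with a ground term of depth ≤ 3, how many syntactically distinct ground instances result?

676

Ground terms of depth ≤ 3:
  Count level by level. With function symbols f1/2, the terms of depth ≤ k are the 1 constant together with each function applied to depth-≤(k−1) tuples, so N_k = 1 + N_{k-1}^2.
  N_0 = 1
  N_1 = 1 + 1^2 = 2
  N_2 = 1 + 2^2 = 5
  N_3 = 1 + 5^2 = 26
So there are 26 ground terms available for substitution.
The clause has 2 distinct variables (y, x), each appearing in the body. In the free term algebra distinct substitutions yield syntactically distinct ground instances.
Number of ground instances = 26^2 = 676.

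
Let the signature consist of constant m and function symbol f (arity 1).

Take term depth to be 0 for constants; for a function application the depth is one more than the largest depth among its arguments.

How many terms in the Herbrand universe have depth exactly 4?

1

Let N_k count ground terms of depth at most k. Each non-constant term of depth ≤ k is some function symbol applied to depth-≤(k−1) arguments, giving N_k = 1 + N_{k-1}.
N_0 = 1
N_1 = 1 + 1 = 2
N_2 = 1 + 2 = 3
N_3 = 1 + 3 = 4
N_4 = 1 + 4 = 5
Terms of depth exactly 4: N_4 − N_3 = 5 − 4 = 1.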